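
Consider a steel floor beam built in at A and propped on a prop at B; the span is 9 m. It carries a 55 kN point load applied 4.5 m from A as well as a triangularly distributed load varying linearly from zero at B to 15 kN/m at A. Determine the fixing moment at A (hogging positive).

Release the roller at B. Primary structure: cantilever fixed at A.
Deflection at B on the released cantilever, summing each load's contribution:
  point load 55 at a = 4.5: Pa²(3L − a)/(6EI) = 4177/EI
  triangular load, peak 15 at the fixed end: w₀L⁴/(30EI) = 3280/EI
  δ_0 = 7457/EI
Flexibility coefficient — unit upward force at B: δ_{BB} = L³/(3EI) = 243/EI.
Compatibility at B: δ_0 − R_B·δ_{BB} = 0, so R_B = 7457/243 = 30.69 kN.
Moment equilibrium about A: M_A = Σ(load moments about A) − R_B·L = 450 − 30.69×9 = 173.8 kN·m.

M_A = 173.8 kN·m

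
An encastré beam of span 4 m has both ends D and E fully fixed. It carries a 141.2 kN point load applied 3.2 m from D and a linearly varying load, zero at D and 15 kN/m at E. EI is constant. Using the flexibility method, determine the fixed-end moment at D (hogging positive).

M_D = 26.07 kN·m

Take the two fixed-end moments M_D, M_E as redundants; the released structure is the simple span DE.
Simple-span end rotations at D and E under the given loads:
  at D: point load 141.2 at a = 3.2: Pab(L + b)/(6LEI) = 72.29/EI
  at E: point load 141.2 at a = 3.2: Pab(L + a)/(6LEI) = 108.4/EI
  at D: triangular load, peak 15: 7w₀L³/(360EI) = 18.67/EI
  at E: triangular load, peak 15: w₀L³/(45EI) = 21.33/EI
  θ_D0 = 90.96/EI,  θ_E0 = 129.8/EI
Flexibility coefficients: a unit moment at one end gives L/(3EI) there and L/(6EI) at the far end, so f₁₁ = f₂₂ = 1.333/EI and f₁₂ = f₂₁ = 0.6667/EI.
Compatibility — zero rotation at each built-in end:
  1.333 M_D + 0.6667 M_E = 90.96
  0.6667 M_D + 1.333 M_E = 129.8
Solving the pair gives M_D = 26.07 kN·m and M_E = 84.29 kN·m (hogging).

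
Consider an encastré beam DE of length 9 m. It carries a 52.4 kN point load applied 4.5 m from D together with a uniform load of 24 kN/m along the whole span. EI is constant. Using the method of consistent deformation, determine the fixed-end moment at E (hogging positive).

M_E = 220.9 kN·m

Take the two fixed-end moments M_D, M_E as redundants; the released structure is the simple span DE.
On the primary (simply-supported) span, the end slopes from the loading are:
  at D: point load 52.4 at a = 4.5: Pab(L + b)/(6LEI) = 265.3/EI
  at E: point load 52.4 at a = 4.5: Pab(L + a)/(6LEI) = 265.3/EI
  at D: UDL 24: wL³/(24EI) = 729/EI
  at E: UDL 24: wL³/(24EI) = 729/EI
  θ_D0 = 994.3/EI,  θ_E0 = 994.3/EI
Flexibility coefficients: a unit moment at one end gives L/(3EI) there and L/(6EI) at the far end, so f₁₁ = f₂₂ = 3/EI and f₁₂ = f₂₁ = 1.5/EI.
Compatibility — zero rotation at each built-in end:
  3 M_D + 1.5 M_E = 994.3
  1.5 M_D + 3 M_E = 994.3
Solving the pair gives M_D = 220.9 kN·m and M_E = 220.9 kN·m (hogging).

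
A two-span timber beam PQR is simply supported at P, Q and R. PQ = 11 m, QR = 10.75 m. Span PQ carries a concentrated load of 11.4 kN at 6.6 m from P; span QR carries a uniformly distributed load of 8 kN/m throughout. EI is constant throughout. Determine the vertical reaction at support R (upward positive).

Take M_Q as the redundant. Released structure: two simple spans PQ and QR with a hinge at Q.
Discontinuity in slope at Q on the released structure — sum the simple-span end rotations:
  span PQ: point load 11.4 at a = 6.6: Pab(L + a)/(6LEI) = 88.28/EI
  span QR: UDL 8: wL³/(24EI) = 414.1/EI
  relative rotation θ_0 = (88.28 + 414.1)/EI = 502.4/EI
A unit hogging moment at Q produces rotation L₁/(3EI) + L₂/(3EI) = 7.25/EI.
Compatibility: M_Q·(L₁+L₂)/(3EI) = θ_0, giving M_Q = 69.29 kN·m (hogging).
Span QR, ΣM about R: R_Q^{QR}·10.75 = 462.2 + 69.29, so R_Q^{QR} = 49.45 kN and R_R = 86 − 49.45 = 36.55 kN.

R_R = 36.55 kN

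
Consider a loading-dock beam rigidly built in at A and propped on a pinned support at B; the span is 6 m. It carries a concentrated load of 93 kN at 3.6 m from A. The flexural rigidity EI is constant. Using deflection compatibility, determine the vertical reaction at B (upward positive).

R_B = 40.18 kN

Remove the prop at B; the released (primary) structure is a cantilever built in at A.
Free-end deflection of the primary structure under the applied loading (downward +):
  point load 93 at a = 3.6: Pa²(3L − a)/(6EI) = 2893/EI
Tip deflection under a unit load at B: L³/(3EI) = 72/EI.
The prop prevents deflection at B: R_B = δ_0/δ_{BB} = 2893/72 = 40.18 kN.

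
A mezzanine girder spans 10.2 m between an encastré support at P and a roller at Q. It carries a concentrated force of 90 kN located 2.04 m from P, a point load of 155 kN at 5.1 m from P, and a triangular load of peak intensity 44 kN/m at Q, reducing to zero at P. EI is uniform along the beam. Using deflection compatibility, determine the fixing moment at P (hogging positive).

M_P = 695.7 kN·m

Remove the prop at Q; the released (primary) structure is a cantilever built in at P.
Downward deflection at the released point Q due to the loads:
  point load 90 at a = 2.04: Pa²(3L − a)/(6EI) = 1783/EI
  point load 155 at a = 5.1: Pa²(3L − a)/(6EI) = 17134/EI
  triangular load, peak 44 at the free end: 11w₀L⁴/(120EI) = 43658/EI
  δ_0 = 62575/EI
Tip deflection under a unit load at Q: L³/(3EI) = 353.7/EI.
The prop prevents deflection at Q: R_Q = δ_0/δ_{QQ} = 62575/353.7 = 176.9 kN.
Moment equilibrium about P: M_P = Σ(load moments about P) − R_Q·L = 2500 − 176.9×10.2 = 695.7 kN·m.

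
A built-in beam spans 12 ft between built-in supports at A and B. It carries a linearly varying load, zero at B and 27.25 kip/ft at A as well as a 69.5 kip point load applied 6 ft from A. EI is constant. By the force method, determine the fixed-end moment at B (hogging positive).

Take the two fixed-end moments M_A, M_B as redundants; the released structure is the simple span AB.
On the primary (simply-supported) span, the end slopes from the loading are:
  at A: triangular load, peak 27.25: w₀L³/(45EI) = 1046/EI
  at B: triangular load, peak 27.25: 7w₀L³/(360EI) = 915.6/EI
  at A: point load 69.5 at a = 6: Pab(L + b)/(6LEI) = 625.5/EI
  at B: point load 69.5 at a = 6: Pab(L + a)/(6LEI) = 625.5/EI
  θ_A0 = 1672/EI,  θ_B0 = 1541/EI
Flexibility coefficients: a unit moment at one end gives L/(3EI) there and L/(6EI) at the far end, so f₁₁ = f₂₂ = 4/EI and f₁₂ = f₂₁ = 2/EI.
Compatibility — zero rotation at each built-in end:
  4 M_A + 2 M_B = 1672
  2 M_A + 4 M_B = 1541
Solving the pair gives M_A = 300.4 kip·ft and M_B = 235.1 kip·ft (hogging).

M_B = 235.1 kip·ft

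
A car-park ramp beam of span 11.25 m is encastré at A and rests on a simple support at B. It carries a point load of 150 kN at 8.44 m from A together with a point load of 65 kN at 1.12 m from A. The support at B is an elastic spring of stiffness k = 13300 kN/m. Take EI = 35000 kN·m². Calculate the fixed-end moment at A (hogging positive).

Remove the prop at B; the released (primary) structure is a cantilever built in at A.
Deflection at B on the released cantilever, summing each load's contribution:
  point load 150 at a = 8.44: Pa²(3L − a)/(6EI) = 45073/EI
  point load 65 at a = 1.12: Pa²(3L − a)/(6EI) = 443.4/EI
  δ_0 = 45516/EI
Tip deflection under a unit load at B: L³/(3EI) = 474.6/EI.
With EI = 35000 kN·m²: δ_0 = 1.3005 m and δ_{BB} = 0.01356 m/kN.
Compatibility — the spring shortens by R_B/k under the reaction it provides: δ_0 − R_B·δ_{BB} = R_B/k. With 1/k = 0.000075 m/kN, R_B = δ_0 / (δ_{BB} + 1/k) = 1.3005 / (0.01356 + 0.000075) = 95.37 kN.
Moment equilibrium about A: M_A = Σ(load moments about A) − R_B·L = 1339 − 95.37×11.25 = 265.8 kN·m.

M_A = 265.8 kN·m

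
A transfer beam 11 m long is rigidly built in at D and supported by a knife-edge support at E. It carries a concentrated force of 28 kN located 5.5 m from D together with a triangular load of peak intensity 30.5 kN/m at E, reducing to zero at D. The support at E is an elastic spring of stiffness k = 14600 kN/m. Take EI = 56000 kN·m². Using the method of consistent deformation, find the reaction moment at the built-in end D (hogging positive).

M_D = 282.6 kN·m

Take the reaction at E as the redundant and release it; the primary structure is a cantilever fixed at D.
Deflection at E on the released cantilever, summing each load's contribution:
  point load 28 at a = 5.5: Pa²(3L − a)/(6EI) = 3882/EI
  triangular load, peak 30.5 at the free end: 11w₀L⁴/(120EI) = 40934/EI
  δ_0 = 44816/EI
Tip deflection under a unit load at E: L³/(3EI) = 443.7/EI.
With EI = 56000 kN·m²: δ_0 = 0.80028 m and δ_{EE} = 0.007923 m/kN.
Compatibility — the spring shortens by R_E/k under the reaction it provides: δ_0 − R_E·δ_{EE} = R_E/k. With 1/k = 0.000068 m/kN, R_E = δ_0 / (δ_{EE} + 1/k) = 0.80028 / (0.007923 + 0.000068) = 100.1 kN.
Moment equilibrium about D: M_D = Σ(load moments about D) − R_E·L = 1384 − 100.1×11 = 282.6 kN·m.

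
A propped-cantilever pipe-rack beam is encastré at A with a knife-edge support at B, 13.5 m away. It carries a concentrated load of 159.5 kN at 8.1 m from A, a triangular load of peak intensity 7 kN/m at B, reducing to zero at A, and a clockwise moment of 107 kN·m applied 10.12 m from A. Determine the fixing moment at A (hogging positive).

Release the roller at B. Primary structure: cantilever fixed at A.
Deflection at B on the released cantilever, summing each load's contribution:
  point load 159.5 at a = 8.1: Pa²(3L − a)/(6EI) = 56510/EI
  triangular load, peak 7 at the free end: 11w₀L⁴/(120EI) = 21313/EI
  clockwise couple 107 at a = 10.12: M₀a(2L − a)/(2EI) = 9139/EI
  δ_0 = 86962/EI
Flexibility coefficient — unit upward force at B: δ_{BB} = L³/(3EI) = 820.1/EI.
Compatibility at B: δ_0 − R_B·δ_{BB} = 0, so R_B = 86962/820.1 = 106 kN.
Moment equilibrium about A: M_A = Σ(load moments about A) − R_B·L = 1824 − 106×13.5 = 392.7 kN·m.

M_A = 392.7 kN·m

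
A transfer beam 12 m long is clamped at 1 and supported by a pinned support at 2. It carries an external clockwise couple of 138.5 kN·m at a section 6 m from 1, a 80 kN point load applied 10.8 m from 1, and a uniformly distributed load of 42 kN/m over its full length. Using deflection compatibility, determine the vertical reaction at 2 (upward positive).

R_2 = 270 kN

Choose R_2 as the redundant. The primary structure is the cantilever fixed at 1.
Downward deflection at the released point 2 due to the loads:
  clockwise couple 138.5 at a = 6: M₀a(2L − a)/(2EI) = 7479/EI
  point load 80 at a = 10.8: Pa²(3L − a)/(6EI) = 39191/EI
  UDL 42: wL⁴/(8EI) = 108864/EI
  δ_0 = 155534/EI
Flexibility coefficient — unit upward force at 2: δ_{22} = L³/(3EI) = 576/EI.
Compatibility at 2: δ_0 − R_2·δ_{22} = 0, so R_2 = 155534/576 = 270 kN.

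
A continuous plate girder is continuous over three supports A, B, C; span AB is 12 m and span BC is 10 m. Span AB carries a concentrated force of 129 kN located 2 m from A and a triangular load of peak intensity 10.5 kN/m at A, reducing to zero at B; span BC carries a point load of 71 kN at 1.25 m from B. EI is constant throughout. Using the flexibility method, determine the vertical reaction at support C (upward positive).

Release continuity at B by inserting a hinge; the redundant is the internal moment M_B. The primary structure is two simply-supported spans AB and BC.
Discontinuity in slope at B on the released structure — sum the simple-span end rotations:
  span AB: point load 129 at a = 2: Pab(L + a)/(6LEI) = 501.7/EI
  span AB: triangular load, peak 10.5: 7w₀L³/(360EI) = 352.8/EI
  span BC: point load 71 at a = 1.25: Pab(L + b)/(6LEI) = 242.7/EI
  relative rotation θ_0 = (854.5 + 242.7)/EI = 1097/EI
A unit hogging moment at B produces rotation L₁/(3EI) + L₂/(3EI) = 7.333/EI.
Compatibility: M_B·(L₁+L₂)/(3EI) = θ_0, giving M_B = 149.6 kN·m (hogging).
Span BC, ΣM about C: R_B^{BC}·10 = 621.2 + 149.6, so R_B^{BC} = 77.09 kN and R_C = 71 − 77.09 = -6.086 kN.

R_C = -6.086 kN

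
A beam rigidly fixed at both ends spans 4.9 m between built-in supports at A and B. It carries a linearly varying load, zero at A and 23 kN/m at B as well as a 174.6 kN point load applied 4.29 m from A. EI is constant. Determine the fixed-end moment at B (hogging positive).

Take the two fixed-end moments M_A, M_B as redundants; the released structure is the simple span AB.
Simple-span end rotations at A and B under the given loads:
  at A: triangular load, peak 23: 7w₀L³/(360EI) = 52.62/EI
  at B: triangular load, peak 23: w₀L³/(45EI) = 60.13/EI
  at A: point load 174.6 at a = 4.29: Pab(L + b)/(6LEI) = 85.63/EI
  at B: point load 174.6 at a = 4.29: Pab(L + a)/(6LEI) = 142.8/EI
  θ_A0 = 138.2/EI,  θ_B0 = 203/EI
Flexibility coefficients: a unit moment at one end gives L/(3EI) there and L/(6EI) at the far end, so f₁₁ = f₂₂ = 1.633/EI and f₁₂ = f₂₁ = 0.8167/EI.
Compatibility — zero rotation at each built-in end:
  1.633 M_A + 0.8167 M_B = 138.2
  0.8167 M_A + 1.633 M_B = 203
Solving the pair gives M_A = 30.02 kN·m and M_B = 109.3 kN·m (hogging).

M_B = 109.3 kN·m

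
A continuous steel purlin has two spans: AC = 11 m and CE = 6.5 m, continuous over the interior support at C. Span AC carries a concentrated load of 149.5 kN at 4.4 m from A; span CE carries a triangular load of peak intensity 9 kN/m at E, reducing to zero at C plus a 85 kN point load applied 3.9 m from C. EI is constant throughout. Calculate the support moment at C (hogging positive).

Release continuity at C by inserting a hinge; the redundant is the internal moment M_C. The primary structure is two simply-supported spans AC and CE.
End slopes at the hinge C, treating each span as simply supported:
  span AC: point load 149.5 at a = 4.4: Pab(L + a)/(6LEI) = 1013/EI
  span CE: triangular load, peak 9: 7w₀L³/(360EI) = 48.06/EI
  span CE: point load 85 at a = 3.9: Pab(L + b)/(6LEI) = 201.1/EI
  relative rotation θ_0 = (1013 + 249.2)/EI = 1262/EI
A unit hogging moment at C produces rotation L₁/(3EI) + L₂/(3EI) = 5.833/EI.
Compatibility: M_C·(L₁+L₂)/(3EI) = θ_0, giving M_C = 216.4 kN·m (hogging).

M_C = 216.4 kN·m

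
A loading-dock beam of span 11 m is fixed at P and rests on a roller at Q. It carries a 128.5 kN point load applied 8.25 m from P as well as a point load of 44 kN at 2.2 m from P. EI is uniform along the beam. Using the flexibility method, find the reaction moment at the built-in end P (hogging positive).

M_P = 235.3 kN·m

Release the roller at Q. Primary structure: cantilever fixed at P.
Free-end deflection of the primary structure under the applied loading (downward +):
  point load 128.5 at a = 8.25: Pa²(3L − a)/(6EI) = 36077/EI
  point load 44 at a = 2.2: Pa²(3L − a)/(6EI) = 1093/EI
  δ_0 = 37171/EI
Tip deflection under a unit load at Q: L³/(3EI) = 443.7/EI.
Compatibility at Q: δ_0 − R_Q·δ_{QQ} = 0, so R_Q = 37171/443.7 = 83.78 kN.
Moment equilibrium about P: M_P = Σ(load moments about P) − R_Q·L = 1157 − 83.78×11 = 235.3 kN·m.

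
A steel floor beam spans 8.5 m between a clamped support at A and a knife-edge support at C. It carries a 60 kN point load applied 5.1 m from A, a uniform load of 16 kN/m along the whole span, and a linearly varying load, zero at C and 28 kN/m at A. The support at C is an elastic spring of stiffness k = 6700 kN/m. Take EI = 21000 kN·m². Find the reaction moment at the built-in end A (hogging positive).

Release the roller at C. Primary structure: cantilever fixed at A.
Downward deflection at the released point C due to the loads:
  point load 60 at a = 5.1: Pa²(3L − a)/(6EI) = 5306/EI
  UDL 16: wL⁴/(8EI) = 10440/EI
  triangular load, peak 28 at the fixed end: w₀L⁴/(30EI) = 4872/EI
  δ_0 = 20618/EI
Tip deflection under a unit load at C: L³/(3EI) = 204.7/EI.
With EI = 21000 kN·m²: δ_0 = 0.98182 m and δ_{CC} = 0.009748 m/kN.
Compatibility — the spring shortens by R_C/k under the reaction it provides: δ_0 − R_C·δ_{CC} = R_C/k. With 1/k = 0.000149 m/kN, R_C = δ_0 / (δ_{CC} + 1/k) = 0.98182 / (0.009748 + 0.000149) = 99.2 kN.
Moment equilibrium about A: M_A = Σ(load moments about A) − R_C·L = 1221 − 99.2×8.5 = 378 kN·m.

M_A = 378 kN·m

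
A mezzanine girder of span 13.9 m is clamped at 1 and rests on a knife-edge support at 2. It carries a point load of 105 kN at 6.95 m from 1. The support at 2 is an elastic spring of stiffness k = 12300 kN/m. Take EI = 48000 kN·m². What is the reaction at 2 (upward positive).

R_2 = 32.67 kN

Choose R_2 as the redundant. The primary structure is the cantilever fixed at 1.
Primary-structure tip deflection at 2 by superposition:
  point load 105 at a = 6.95: Pa²(3L − a)/(6EI) = 29374/EI
Tip deflection under a unit load at 2: L³/(3EI) = 895.2/EI.
With EI = 48000 kN·m²: δ_0 = 0.61196 m and δ_{22} = 0.01865 m/kN.
Compatibility — the spring shortens by R_2/k under the reaction it provides: δ_0 − R_2·δ_{22} = R_2/k. With 1/k = 0.000081 m/kN, R_2 = δ_0 / (δ_{22} + 1/k) = 0.61196 / (0.01865 + 0.000081) = 32.67 kN.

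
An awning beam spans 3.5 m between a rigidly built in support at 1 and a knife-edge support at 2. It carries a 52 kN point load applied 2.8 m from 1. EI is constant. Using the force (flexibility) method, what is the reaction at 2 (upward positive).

Take the reaction at 2 as the redundant and release it; the primary structure is a cantilever fixed at 1.
Deflection at 2 on the released cantilever, summing each load's contribution:
  point load 52 at a = 2.8: Pa²(3L − a)/(6EI) = 523.2/EI
Flexibility coefficient — unit upward force at 2: δ_{22} = L³/(3EI) = 14.29/EI.
The prop prevents deflection at 2: R_2 = δ_0/δ_{22} = 523.2/14.29 = 36.61 kN.

R_2 = 36.61 kN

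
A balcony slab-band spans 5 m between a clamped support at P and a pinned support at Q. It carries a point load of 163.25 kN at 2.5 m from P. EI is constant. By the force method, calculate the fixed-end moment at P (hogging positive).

Choose R_Q as the redundant. The primary structure is the cantilever fixed at P.
Deflection at Q on the released cantilever, summing each load's contribution:
  point load 163.25 at a = 2.5: Pa²(3L − a)/(6EI) = 2126/EI
Tip deflection under a unit load at Q: L³/(3EI) = 41.67/EI.
Compatibility at Q: δ_0 − R_Q·δ_{QQ} = 0, so R_Q = 2126/41.67 = 51.02 kN.
Moment equilibrium about P: M_P = Σ(load moments about P) − R_Q·L = 408.1 − 51.02×5 = 153 kN·m.

M_P = 153 kN·m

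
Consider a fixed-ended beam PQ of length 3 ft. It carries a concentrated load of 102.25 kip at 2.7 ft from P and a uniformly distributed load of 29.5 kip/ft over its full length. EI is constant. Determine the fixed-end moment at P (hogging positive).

M_P = 24.89 kip·ft

Take the two fixed-end moments M_P, M_Q as redundants; the released structure is the simple span PQ.
On the primary (simply-supported) span, the end slopes from the loading are:
  at P: point load 102.25 at a = 2.7: Pab(L + b)/(6LEI) = 15.18/EI
  at Q: point load 102.25 at a = 2.7: Pab(L + a)/(6LEI) = 26.23/EI
  at P: UDL 29.5: wL³/(24EI) = 33.19/EI
  at Q: UDL 29.5: wL³/(24EI) = 33.19/EI
  θ_P0 = 48.37/EI,  θ_Q0 = 59.41/EI
Flexibility coefficients: a unit moment at one end gives L/(3EI) there and L/(6EI) at the far end, so f₁₁ = f₂₂ = 1/EI and f₁₂ = f₂₁ = 0.5/EI.
Compatibility — zero rotation at each built-in end:
  1 M_P + 0.5 M_Q = 48.37
  0.5 M_P + 1 M_Q = 59.41
Solving the pair gives M_P = 24.89 kip·ft and M_Q = 46.97 kip·ft (hogging).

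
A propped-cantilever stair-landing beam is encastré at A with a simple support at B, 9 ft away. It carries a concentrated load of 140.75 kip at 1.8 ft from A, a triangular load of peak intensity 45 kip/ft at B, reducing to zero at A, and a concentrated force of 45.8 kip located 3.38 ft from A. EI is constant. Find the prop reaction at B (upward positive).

R_B = 127.7 kip

Release the roller at B. Primary structure: cantilever fixed at A.
Deflection at B on the released cantilever, summing each load's contribution:
  point load 140.75 at a = 1.8: Pa²(3L − a)/(6EI) = 1915/EI
  triangular load, peak 45 at the free end: 11w₀L⁴/(120EI) = 27064/EI
  point load 45.8 at a = 3.38: Pa²(3L − a)/(6EI) = 2060/EI
  δ_0 = 31039/EI
Flexibility coefficient — unit upward force at B: δ_{BB} = L³/(3EI) = 243/EI.
The prop prevents deflection at B: R_B = δ_0/δ_{BB} = 31039/243 = 127.7 kip.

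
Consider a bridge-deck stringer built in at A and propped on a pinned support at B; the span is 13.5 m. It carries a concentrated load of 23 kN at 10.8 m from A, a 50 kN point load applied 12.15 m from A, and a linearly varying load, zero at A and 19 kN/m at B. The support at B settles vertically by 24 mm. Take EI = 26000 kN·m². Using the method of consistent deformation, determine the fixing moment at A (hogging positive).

Choose R_B as the redundant. The primary structure is the cantilever fixed at A.
Downward deflection at the released point B due to the loads:
  point load 23 at a = 10.8: Pa²(3L − a)/(6EI) = 13279/EI
  point load 50 at a = 12.15: Pa²(3L − a)/(6EI) = 34876/EI
  triangular load, peak 19 at the free end: 11w₀L⁴/(120EI) = 57850/EI
  δ_0 = 106005/EI
Flexibility coefficient — unit upward force at B: δ_{BB} = L³/(3EI) = 820.1/EI.
With EI = 26000 kN·m²: δ_0 = 4.0771 m and δ_{BB} = 0.031543 m/kN.
Compatibility — the beam at B must follow the support down by 0.024 m: δ_0 − R_B·δ_{BB} = 0.024, so R_B = (4.0771 − 0.024)/0.031543 = 128.5 kN.
Moment equilibrium about A: M_A = Σ(load moments about A) − R_B·L = 2010 − 128.5×13.5 = 275.5 kN·m.

M_A = 275.5 kN·m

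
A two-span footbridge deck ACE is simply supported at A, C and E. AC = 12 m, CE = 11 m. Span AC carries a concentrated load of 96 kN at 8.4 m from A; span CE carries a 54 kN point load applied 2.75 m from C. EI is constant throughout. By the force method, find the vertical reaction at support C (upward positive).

Release continuity at C by inserting a hinge; the redundant is the internal moment M_C. The primary structure is two simply-supported spans AC and CE.
Discontinuity in slope at C on the released structure — sum the simple-span end rotations:
  span AC: point load 96 at a = 8.4: Pab(L + a)/(6LEI) = 822.5/EI
  span CE: point load 54 at a = 2.75: Pab(L + b)/(6LEI) = 357.3/EI
  relative rotation θ_0 = (822.5 + 357.3)/EI = 1180/EI
A unit hogging moment at C produces rotation L₁/(3EI) + L₂/(3EI) = 7.667/EI.
Slope continuity at C: θ_0 = M_C·7.667/EI, so M_C = 1180/7.667 = 153.9 kN·m (hogging).
Span AC, ΣM about A with M_C applied at C: R_C^{AC}·12 = 806.4 + 153.9, so R_C^{AC} = 80.02 kN and R_A = 96 − 80.02 = 15.98 kN.
Span CE, ΣM about E: R_C^{CE}·11 = 445.5 + 153.9, so R_C^{CE} = 54.49 kN and R_E = 54 − 54.49 = -0.4904 kN.
R_C = 80.02 + 54.49 = 134.5 kN.

R_C = 134.5 kN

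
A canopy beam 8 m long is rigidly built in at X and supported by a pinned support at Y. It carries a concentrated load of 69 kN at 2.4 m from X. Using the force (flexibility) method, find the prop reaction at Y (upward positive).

Take the reaction at Y as the redundant and release it; the primary structure is a cantilever fixed at X.
Downward deflection at the released point Y due to the loads:
  point load 69 at a = 2.4: Pa²(3L − a)/(6EI) = 1431/EI
Flexibility coefficient — unit upward force at Y: δ_{YY} = L³/(3EI) = 170.7/EI.
The prop prevents deflection at Y: R_Y = δ_0/δ_{YY} = 1431/170.7 = 8.383 kN.

R_Y = 8.383 kN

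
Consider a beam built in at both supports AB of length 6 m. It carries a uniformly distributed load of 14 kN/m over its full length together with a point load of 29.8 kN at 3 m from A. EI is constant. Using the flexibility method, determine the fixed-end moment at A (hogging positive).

Release both end moments; the primary structure is a simply-supported span AB with redundants M_A and M_B.
End rotations of the released simple span under the applied load (×1/EI):
  at A: UDL 14: wL³/(24EI) = 126/EI
  at B: UDL 14: wL³/(24EI) = 126/EI
  at A: point load 29.8 at a = 3: Pab(L + b)/(6LEI) = 67.05/EI
  at B: point load 29.8 at a = 3: Pab(L + a)/(6LEI) = 67.05/EI
  θ_A0 = 193.1/EI,  θ_B0 = 193.1/EI
Flexibility coefficients: a unit moment at one end gives L/(3EI) there and L/(6EI) at the far end, so f₁₁ = f₂₂ = 2/EI and f₁₂ = f₂₁ = 1/EI.
Compatibility — zero rotation at each built-in end:
  2 M_A + 1 M_B = 193.1
  1 M_A + 2 M_B = 193.1
Solving the pair gives M_A = 64.35 kN·m and M_B = 64.35 kN·m (hogging).

M_A = 64.35 kN·m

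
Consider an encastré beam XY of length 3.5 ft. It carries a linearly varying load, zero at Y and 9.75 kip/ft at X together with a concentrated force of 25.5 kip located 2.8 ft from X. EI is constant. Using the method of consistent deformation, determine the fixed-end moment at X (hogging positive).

Release both end moments; the primary structure is a simply-supported span XY with redundants M_X and M_Y.
End rotations of the released simple span under the applied load (×1/EI):
  at X: triangular load, peak 9.75: w₀L³/(45EI) = 9.29/EI
  at Y: triangular load, peak 9.75: 7w₀L³/(360EI) = 8.128/EI
  at X: point load 25.5 at a = 2.8: Pab(L + b)/(6LEI) = 9.996/EI
  at Y: point load 25.5 at a = 2.8: Pab(L + a)/(6LEI) = 14.99/EI
  θ_X0 = 19.29/EI,  θ_Y0 = 23.12/EI
Flexibility coefficients: a unit moment at one end gives L/(3EI) there and L/(6EI) at the far end, so f₁₁ = f₂₂ = 1.167/EI and f₁₂ = f₂₁ = 0.5833/EI.
Compatibility — zero rotation at each built-in end:
  1.167 M_X + 0.5833 M_Y = 19.29
  0.5833 M_X + 1.167 M_Y = 23.12
Solving the pair gives M_X = 8.828 kip·ft and M_Y = 15.41 kip·ft (hogging).

M_X = 8.828 kip·ft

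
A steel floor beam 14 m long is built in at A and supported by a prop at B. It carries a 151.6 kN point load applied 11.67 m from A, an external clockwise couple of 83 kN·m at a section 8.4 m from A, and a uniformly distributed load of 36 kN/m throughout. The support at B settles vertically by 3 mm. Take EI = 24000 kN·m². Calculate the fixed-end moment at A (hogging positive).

Release the roller at B. Primary structure: cantilever fixed at A.
Primary-structure tip deflection at B by superposition:
  point load 151.6 at a = 11.67: Pa²(3L − a)/(6EI) = 104367/EI
  clockwise couple 83 at a = 8.4: M₀a(2L − a)/(2EI) = 6833/EI
  UDL 36: wL⁴/(8EI) = 172872/EI
  δ_0 = 284071/EI
Flexibility coefficient — unit upward force at B: δ_{BB} = L³/(3EI) = 914.7/EI.
With EI = 24000 kN·m²: δ_0 = 11.836 m and δ_{BB} = 0.038111 m/kN.
Compatibility — the beam at B must follow the support down by 0.003 m: δ_0 − R_B·δ_{BB} = 0.003, so R_B = (11.836 − 0.003)/0.038111 = 310.5 kN.
Moment equilibrium about A: M_A = Σ(load moments about A) − R_B·L = 5380 − 310.5×14 = 1033 kN·m.

M_A = 1033 kN·m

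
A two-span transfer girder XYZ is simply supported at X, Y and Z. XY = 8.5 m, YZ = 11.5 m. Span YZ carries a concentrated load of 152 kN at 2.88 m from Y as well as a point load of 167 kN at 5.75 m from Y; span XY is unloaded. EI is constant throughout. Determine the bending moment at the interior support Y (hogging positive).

Release continuity at Y by inserting a hinge; the redundant is the internal moment M_Y. The primary structure is two simply-supported spans XY and YZ.
Rotations at Y on the released spans (each span's end-slope, ×1/EI):
  span YZ: point load 152 at a = 2.88: Pab(L + b)/(6LEI) = 1100/EI
  span YZ: point load 167 at a = 5.75: Pab(L + b)/(6LEI) = 1380/EI
  relative rotation θ_0 = (0 + 2481)/EI = 2481/EI
A unit hogging moment at Y produces rotation L₁/(3EI) + L₂/(3EI) = 6.667/EI.
Slope continuity at Y: θ_0 = M_Y·6.667/EI, so M_Y = 2481/6.667 = 372.1 kN·m (hogging).

M_Y = 372.1 kN·m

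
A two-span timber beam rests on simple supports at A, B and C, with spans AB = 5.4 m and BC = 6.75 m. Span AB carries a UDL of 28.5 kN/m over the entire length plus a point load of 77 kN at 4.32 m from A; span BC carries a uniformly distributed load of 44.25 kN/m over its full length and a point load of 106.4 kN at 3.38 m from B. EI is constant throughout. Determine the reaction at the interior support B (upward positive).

R_B = 436.9 kN

Take M_B as the redundant. Released structure: two simple spans AB and BC with a hinge at B.
Rotations at B on the released spans (each span's end-slope, ×1/EI):
  span AB: UDL 28.5: wL³/(24EI) = 187/EI
  span AB: point load 77 at a = 4.32: Pab(L + a)/(6LEI) = 107.8/EI
  span BC: UDL 44.25: wL³/(24EI) = 567/EI
  span BC: point load 106.4 at a = 3.38: Pab(L + b)/(6LEI) = 302.8/EI
  relative rotation θ_0 = (294.8 + 869.9)/EI = 1165/EI
A unit hogging moment at B produces rotation L₁/(3EI) + L₂/(3EI) = 4.05/EI.
Slope continuity at B: θ_0 = M_B·4.05/EI, so M_B = 1165/4.05 = 287.6 kN·m (hogging).
Span AB, ΣM about A with M_B applied at B: R_B^{AB}·5.4 = 748.2 + 287.6, so R_B^{AB} = 191.8 kN and R_A = 230.9 − 191.8 = 39.1 kN.
Span BC, ΣM about C: R_B^{BC}·6.75 = 1367 + 287.6, so R_B^{BC} = 245.1 kN and R_C = 405.1 − 245.1 = 160 kN.
R_B = 191.8 + 245.1 = 436.9 kN.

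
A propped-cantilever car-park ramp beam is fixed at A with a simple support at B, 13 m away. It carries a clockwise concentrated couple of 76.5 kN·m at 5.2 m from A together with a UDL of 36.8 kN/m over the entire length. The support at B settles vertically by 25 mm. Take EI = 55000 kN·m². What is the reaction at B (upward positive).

Remove the prop at B; the released (primary) structure is a cantilever built in at A.
Deflection at B on the released cantilever, summing each load's contribution:
  clockwise couple 76.5 at a = 5.2: M₀a(2L − a)/(2EI) = 4137/EI
  UDL 36.8: wL⁴/(8EI) = 131381/EI
  δ_0 = 135518/EI
Tip deflection under a unit load at B: L³/(3EI) = 732.3/EI.
With EI = 55000 kN·m²: δ_0 = 2.464 m and δ_{BB} = 0.013315 m/kN.
Compatibility — the beam at B must follow the support down by 0.025 m: δ_0 − R_B·δ_{BB} = 0.025, so R_B = (2.464 − 0.025)/0.013315 = 183.2 kN.

R_B = 183.2 kN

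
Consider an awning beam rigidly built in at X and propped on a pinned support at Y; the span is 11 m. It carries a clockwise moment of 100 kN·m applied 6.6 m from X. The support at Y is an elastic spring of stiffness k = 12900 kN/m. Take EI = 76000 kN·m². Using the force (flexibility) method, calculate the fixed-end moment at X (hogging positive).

M_X = -24.35 kN·m

Take the reaction at Y as the redundant and release it; the primary structure is a cantilever fixed at X.
Primary-structure tip deflection at Y by superposition:
  clockwise couple 100 at a = 6.6: M₀a(2L − a)/(2EI) = 5082/EI
Tip deflection under a unit load at Y: L³/(3EI) = 443.7/EI.
With EI = 76000 kN·m²: δ_0 = 0.066868 m and δ_{YY} = 0.005838 m/kN.
Compatibility — the spring shortens by R_Y/k under the reaction it provides: δ_0 − R_Y·δ_{YY} = R_Y/k. With 1/k = 0.000078 m/kN, R_Y = δ_0 / (δ_{YY} + 1/k) = 0.066868 / (0.005838 + 0.000078) = 11.3 kN.
Moment equilibrium about X: M_X = Σ(load moments about X) − R_Y·L = 100 − 11.3×11 = -24.35 kN·m.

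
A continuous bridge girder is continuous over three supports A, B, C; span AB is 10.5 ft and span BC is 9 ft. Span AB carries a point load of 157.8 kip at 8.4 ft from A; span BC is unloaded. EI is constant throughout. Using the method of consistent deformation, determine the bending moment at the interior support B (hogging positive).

Take M_B as the redundant. Released structure: two simple spans AB and BC with a hinge at B.
Discontinuity in slope at B on the released structure — sum the simple-span end rotations:
  span AB: point load 157.8 at a = 8.4: Pab(L + a)/(6LEI) = 835.1/EI
  relative rotation θ_0 = (835.1 + 0)/EI = 835.1/EI
A unit hogging moment at B produces rotation L₁/(3EI) + L₂/(3EI) = 6.5/EI.
Compatibility: M_B·(L₁+L₂)/(3EI) = θ_0, giving M_B = 128.5 kip·ft (hogging).

M_B = 128.5 kip·ft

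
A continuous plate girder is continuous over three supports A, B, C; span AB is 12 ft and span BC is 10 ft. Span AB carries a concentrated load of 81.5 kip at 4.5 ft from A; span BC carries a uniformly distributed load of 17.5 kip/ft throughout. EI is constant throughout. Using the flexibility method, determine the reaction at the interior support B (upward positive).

Release continuity at B by inserting a hinge; the redundant is the internal moment M_B. The primary structure is two simply-supported spans AB and BC.
End slopes at the hinge B, treating each span as simply supported:
  span AB: point load 81.5 at a = 4.5: Pab(L + a)/(6LEI) = 630.4/EI
  span BC: UDL 17.5: wL³/(24EI) = 729.2/EI
  relative rotation θ_0 = (630.4 + 729.2)/EI = 1360/EI
A unit hogging moment at B produces rotation L₁/(3EI) + L₂/(3EI) = 7.333/EI.
Compatibility: M_B·(L₁+L₂)/(3EI) = θ_0, giving M_B = 185.4 kip·ft (hogging).
Span AB, ΣM about A with M_B applied at B: R_B^{AB}·12 = 366.8 + 185.4, so R_B^{AB} = 46.01 kip and R_A = 81.5 − 46.01 = 35.49 kip.
Span BC, ΣM about C: R_B^{BC}·10 = 875 + 185.4, so R_B^{BC} = 106 kip and R_C = 175 − 106 = 68.96 kip.
R_B = 46.01 + 106 = 152.1 kip.

R_B = 152.1 kip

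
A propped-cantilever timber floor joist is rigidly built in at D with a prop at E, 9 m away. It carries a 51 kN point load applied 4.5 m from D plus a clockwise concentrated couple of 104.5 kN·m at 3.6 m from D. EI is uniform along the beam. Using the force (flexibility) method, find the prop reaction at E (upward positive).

Take the reaction at E as the redundant and release it; the primary structure is a cantilever fixed at D.
Primary-structure tip deflection at E by superposition:
  point load 51 at a = 4.5: Pa²(3L − a)/(6EI) = 3873/EI
  clockwise couple 104.5 at a = 3.6: M₀a(2L − a)/(2EI) = 2709/EI
  δ_0 = 6581/EI
Flexibility coefficient — unit upward force at E: δ_{EE} = L³/(3EI) = 243/EI.
Compatibility at E: δ_0 − R_E·δ_{EE} = 0, so R_E = 6581/243 = 27.08 kN.

R_E = 27.08 kN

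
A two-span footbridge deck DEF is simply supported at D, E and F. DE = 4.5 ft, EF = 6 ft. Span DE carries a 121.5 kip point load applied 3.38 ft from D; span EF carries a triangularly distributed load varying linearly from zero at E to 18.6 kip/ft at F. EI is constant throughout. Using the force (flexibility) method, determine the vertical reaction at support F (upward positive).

Insert a hinge at E; M_E is the redundant, and each span becomes simply supported.
End slopes at the hinge E, treating each span as simply supported:
  span DE: point load 121.5 at a = 3.38: Pab(L + a)/(6LEI) = 134.2/EI
  span EF: triangular load, peak 18.6: 7w₀L³/(360EI) = 78.12/EI
  relative rotation θ_0 = (134.2 + 78.12)/EI = 212.4/EI
A unit hogging moment at E produces rotation L₁/(3EI) + L₂/(3EI) = 3.5/EI.
Compatibility: M_E·(L₁+L₂)/(3EI) = θ_0, giving M_E = 60.67 kip·ft (hogging).
Span EF, ΣM about F: R_E^{EF}·6 = 111.6 + 60.67, so R_E^{EF} = 28.71 kip and R_F = 55.8 − 28.71 = 27.09 kip.

R_F = 27.09 kip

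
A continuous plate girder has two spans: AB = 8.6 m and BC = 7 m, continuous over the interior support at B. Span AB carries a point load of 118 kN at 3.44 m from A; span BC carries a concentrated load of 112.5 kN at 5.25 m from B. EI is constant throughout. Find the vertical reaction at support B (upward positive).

Release continuity at B by inserting a hinge; the redundant is the internal moment M_B. The primary structure is two simply-supported spans AB and BC.
Discontinuity in slope at B on the released structure — sum the simple-span end rotations:
  span AB: point load 118 at a = 3.44: Pab(L + a)/(6LEI) = 488.7/EI
  span BC: point load 112.5 at a = 5.25: Pab(L + b)/(6LEI) = 215.3/EI
  relative rotation θ_0 = (488.7 + 215.3)/EI = 704.1/EI
A unit hogging moment at B produces rotation L₁/(3EI) + L₂/(3EI) = 5.2/EI.
Compatibility: M_B·(L₁+L₂)/(3EI) = θ_0, giving M_B = 135.4 kN·m (hogging).
Span AB, ΣM about A with M_B applied at B: R_B^{AB}·8.6 = 405.9 + 135.4, so R_B^{AB} = 62.94 kN and R_A = 118 − 62.94 = 55.06 kN.
Span BC, ΣM about C: R_B^{BC}·7 = 196.9 + 135.4, so R_B^{BC} = 47.47 kN and R_C = 112.5 − 47.47 = 65.03 kN.
R_B = 62.94 + 47.47 = 110.4 kN.

R_B = 110.4 kN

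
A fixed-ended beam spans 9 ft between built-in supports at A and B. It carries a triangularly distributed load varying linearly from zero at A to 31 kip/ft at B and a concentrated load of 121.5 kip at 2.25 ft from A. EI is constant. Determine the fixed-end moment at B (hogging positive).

M_B = 176.8 kip·ft

Take the two fixed-end moments M_A, M_B as redundants; the released structure is the simple span AB.
On the primary (simply-supported) span, the end slopes from the loading are:
  at A: triangular load, peak 31: 7w₀L³/(360EI) = 439.4/EI
  at B: triangular load, peak 31: w₀L³/(45EI) = 502.2/EI
  at A: point load 121.5 at a = 2.25: Pab(L + b)/(6LEI) = 538.2/EI
  at B: point load 121.5 at a = 2.25: Pab(L + a)/(6LEI) = 384.4/EI
  θ_A0 = 977.6/EI,  θ_B0 = 886.6/EI
Flexibility coefficients: a unit moment at one end gives L/(3EI) there and L/(6EI) at the far end, so f₁₁ = f₂₂ = 3/EI and f₁₂ = f₂₁ = 1.5/EI.
Compatibility — zero rotation at each built-in end:
  3 M_A + 1.5 M_B = 977.6
  1.5 M_A + 3 M_B = 886.6
Solving the pair gives M_A = 237.5 kip·ft and M_B = 176.8 kip·ft (hogging).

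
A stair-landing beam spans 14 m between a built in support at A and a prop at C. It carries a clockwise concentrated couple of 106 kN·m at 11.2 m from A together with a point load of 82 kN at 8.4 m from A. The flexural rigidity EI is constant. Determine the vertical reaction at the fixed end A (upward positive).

R_A = 35.67 kN

Remove the prop at C; the released (primary) structure is a cantilever built in at A.
Free-end deflection of the primary structure under the applied loading (downward +):
  clockwise couple 106 at a = 11.2: M₀a(2L − a)/(2EI) = 9972/EI
  point load 82 at a = 8.4: Pa²(3L − a)/(6EI) = 32401/EI
  δ_0 = 42374/EI
Tip deflection under a unit load at C: L³/(3EI) = 914.7/EI.
The prop prevents deflection at C: R_C = δ_0/δ_{CC} = 42374/914.7 = 46.33 kN.
Vertical equilibrium: R_A = ΣP − R_C = 82 − 46.33 = 35.67 kN.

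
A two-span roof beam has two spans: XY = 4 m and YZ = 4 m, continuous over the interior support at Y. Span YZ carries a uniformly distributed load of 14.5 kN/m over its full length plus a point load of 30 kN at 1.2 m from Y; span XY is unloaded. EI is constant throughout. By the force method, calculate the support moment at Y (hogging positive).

Insert a hinge at Y; M_Y is the redundant, and each span becomes simply supported.
End slopes at the hinge Y, treating each span as simply supported:
  span YZ: UDL 14.5: wL³/(24EI) = 38.67/EI
  span YZ: point load 30 at a = 1.2: Pab(L + b)/(6LEI) = 28.56/EI
  relative rotation θ_0 = (0 + 67.23)/EI = 67.23/EI
A unit hogging moment at Y produces rotation L₁/(3EI) + L₂/(3EI) = 2.667/EI.
Slope continuity at Y: θ_0 = M_Y·2.667/EI, so M_Y = 67.23/2.667 = 25.21 kN·m (hogging).

M_Y = 25.21 kN·m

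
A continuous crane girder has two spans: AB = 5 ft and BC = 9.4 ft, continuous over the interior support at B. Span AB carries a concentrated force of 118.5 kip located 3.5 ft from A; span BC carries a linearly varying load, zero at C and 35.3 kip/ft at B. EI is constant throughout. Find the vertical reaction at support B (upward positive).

R_B = 246.4 kip

Release continuity at B by inserting a hinge; the redundant is the internal moment M_B. The primary structure is two simply-supported spans AB and BC.
Discontinuity in slope at B on the released structure — sum the simple-span end rotations:
  span AB: point load 118.5 at a = 3.5: Pab(L + a)/(6LEI) = 176.3/EI
  span BC: triangular load, peak 35.3: w₀L³/(45EI) = 651.5/EI
  relative rotation θ_0 = (176.3 + 651.5)/EI = 827.8/EI
A unit hogging moment at B produces rotation L₁/(3EI) + L₂/(3EI) = 4.8/EI.
Slope continuity at B: θ_0 = M_B·4.8/EI, so M_B = 827.8/4.8 = 172.5 kip·ft (hogging).
Span AB, ΣM about A with M_B applied at B: R_B^{AB}·5 = 414.8 + 172.5, so R_B^{AB} = 117.4 kip and R_A = 118.5 − 117.4 = 1.058 kip.
Span BC, ΣM about C: R_B^{BC}·9.4 = 1040 + 172.5, so R_B^{BC} = 129 kip and R_C = 165.9 − 129 = 36.96 kip.
R_B = 117.4 + 129 = 246.4 kip.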